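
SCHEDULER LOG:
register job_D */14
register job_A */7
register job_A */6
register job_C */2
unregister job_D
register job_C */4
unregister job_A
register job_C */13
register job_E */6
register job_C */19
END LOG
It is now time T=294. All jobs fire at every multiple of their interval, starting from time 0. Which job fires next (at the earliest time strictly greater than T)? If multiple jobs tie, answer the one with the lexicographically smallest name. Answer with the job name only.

Answer: job_E

Derivation:
Op 1: register job_D */14 -> active={job_D:*/14}
Op 2: register job_A */7 -> active={job_A:*/7, job_D:*/14}
Op 3: register job_A */6 -> active={job_A:*/6, job_D:*/14}
Op 4: register job_C */2 -> active={job_A:*/6, job_C:*/2, job_D:*/14}
Op 5: unregister job_D -> active={job_A:*/6, job_C:*/2}
Op 6: register job_C */4 -> active={job_A:*/6, job_C:*/4}
Op 7: unregister job_A -> active={job_C:*/4}
Op 8: register job_C */13 -> active={job_C:*/13}
Op 9: register job_E */6 -> active={job_C:*/13, job_E:*/6}
Op 10: register job_C */19 -> active={job_C:*/19, job_E:*/6}
  job_C: interval 19, next fire after T=294 is 304
  job_E: interval 6, next fire after T=294 is 300
Earliest = 300, winner (lex tiebreak) = job_E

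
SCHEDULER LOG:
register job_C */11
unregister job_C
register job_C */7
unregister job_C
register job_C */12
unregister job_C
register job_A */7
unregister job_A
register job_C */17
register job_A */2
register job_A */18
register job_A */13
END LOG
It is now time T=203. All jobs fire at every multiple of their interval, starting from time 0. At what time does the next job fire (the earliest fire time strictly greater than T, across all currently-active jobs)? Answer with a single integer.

Op 1: register job_C */11 -> active={job_C:*/11}
Op 2: unregister job_C -> active={}
Op 3: register job_C */7 -> active={job_C:*/7}
Op 4: unregister job_C -> active={}
Op 5: register job_C */12 -> active={job_C:*/12}
Op 6: unregister job_C -> active={}
Op 7: register job_A */7 -> active={job_A:*/7}
Op 8: unregister job_A -> active={}
Op 9: register job_C */17 -> active={job_C:*/17}
Op 10: register job_A */2 -> active={job_A:*/2, job_C:*/17}
Op 11: register job_A */18 -> active={job_A:*/18, job_C:*/17}
Op 12: register job_A */13 -> active={job_A:*/13, job_C:*/17}
  job_A: interval 13, next fire after T=203 is 208
  job_C: interval 17, next fire after T=203 is 204
Earliest fire time = 204 (job job_C)

Answer: 204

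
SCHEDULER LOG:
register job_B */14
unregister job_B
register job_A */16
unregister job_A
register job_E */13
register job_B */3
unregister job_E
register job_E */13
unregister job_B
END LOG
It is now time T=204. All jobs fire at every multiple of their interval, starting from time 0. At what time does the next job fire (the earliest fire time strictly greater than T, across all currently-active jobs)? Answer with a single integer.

Answer: 208

Derivation:
Op 1: register job_B */14 -> active={job_B:*/14}
Op 2: unregister job_B -> active={}
Op 3: register job_A */16 -> active={job_A:*/16}
Op 4: unregister job_A -> active={}
Op 5: register job_E */13 -> active={job_E:*/13}
Op 6: register job_B */3 -> active={job_B:*/3, job_E:*/13}
Op 7: unregister job_E -> active={job_B:*/3}
Op 8: register job_E */13 -> active={job_B:*/3, job_E:*/13}
Op 9: unregister job_B -> active={job_E:*/13}
  job_E: interval 13, next fire after T=204 is 208
Earliest fire time = 208 (job job_E)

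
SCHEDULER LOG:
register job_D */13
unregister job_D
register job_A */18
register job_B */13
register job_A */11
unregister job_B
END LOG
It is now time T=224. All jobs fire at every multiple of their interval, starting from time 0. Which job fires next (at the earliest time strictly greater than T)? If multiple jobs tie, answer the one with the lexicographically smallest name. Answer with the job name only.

Answer: job_A

Derivation:
Op 1: register job_D */13 -> active={job_D:*/13}
Op 2: unregister job_D -> active={}
Op 3: register job_A */18 -> active={job_A:*/18}
Op 4: register job_B */13 -> active={job_A:*/18, job_B:*/13}
Op 5: register job_A */11 -> active={job_A:*/11, job_B:*/13}
Op 6: unregister job_B -> active={job_A:*/11}
  job_A: interval 11, next fire after T=224 is 231
Earliest = 231, winner (lex tiebreak) = job_A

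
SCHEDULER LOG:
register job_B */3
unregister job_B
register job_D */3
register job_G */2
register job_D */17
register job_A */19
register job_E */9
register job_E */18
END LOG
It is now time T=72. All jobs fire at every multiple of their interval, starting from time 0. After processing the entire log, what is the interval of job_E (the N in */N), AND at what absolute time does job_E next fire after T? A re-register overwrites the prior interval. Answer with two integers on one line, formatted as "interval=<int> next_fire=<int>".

Answer: interval=18 next_fire=90

Derivation:
Op 1: register job_B */3 -> active={job_B:*/3}
Op 2: unregister job_B -> active={}
Op 3: register job_D */3 -> active={job_D:*/3}
Op 4: register job_G */2 -> active={job_D:*/3, job_G:*/2}
Op 5: register job_D */17 -> active={job_D:*/17, job_G:*/2}
Op 6: register job_A */19 -> active={job_A:*/19, job_D:*/17, job_G:*/2}
Op 7: register job_E */9 -> active={job_A:*/19, job_D:*/17, job_E:*/9, job_G:*/2}
Op 8: register job_E */18 -> active={job_A:*/19, job_D:*/17, job_E:*/18, job_G:*/2}
Final interval of job_E = 18
Next fire of job_E after T=72: (72//18+1)*18 = 90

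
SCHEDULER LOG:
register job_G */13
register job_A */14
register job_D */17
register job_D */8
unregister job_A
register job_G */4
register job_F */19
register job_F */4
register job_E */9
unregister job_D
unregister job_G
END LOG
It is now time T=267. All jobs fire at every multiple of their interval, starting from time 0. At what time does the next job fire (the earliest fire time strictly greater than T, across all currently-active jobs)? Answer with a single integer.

Op 1: register job_G */13 -> active={job_G:*/13}
Op 2: register job_A */14 -> active={job_A:*/14, job_G:*/13}
Op 3: register job_D */17 -> active={job_A:*/14, job_D:*/17, job_G:*/13}
Op 4: register job_D */8 -> active={job_A:*/14, job_D:*/8, job_G:*/13}
Op 5: unregister job_A -> active={job_D:*/8, job_G:*/13}
Op 6: register job_G */4 -> active={job_D:*/8, job_G:*/4}
Op 7: register job_F */19 -> active={job_D:*/8, job_F:*/19, job_G:*/4}
Op 8: register job_F */4 -> active={job_D:*/8, job_F:*/4, job_G:*/4}
Op 9: register job_E */9 -> active={job_D:*/8, job_E:*/9, job_F:*/4, job_G:*/4}
Op 10: unregister job_D -> active={job_E:*/9, job_F:*/4, job_G:*/4}
Op 11: unregister job_G -> active={job_E:*/9, job_F:*/4}
  job_E: interval 9, next fire after T=267 is 270
  job_F: interval 4, next fire after T=267 is 268
Earliest fire time = 268 (job job_F)

Answer: 268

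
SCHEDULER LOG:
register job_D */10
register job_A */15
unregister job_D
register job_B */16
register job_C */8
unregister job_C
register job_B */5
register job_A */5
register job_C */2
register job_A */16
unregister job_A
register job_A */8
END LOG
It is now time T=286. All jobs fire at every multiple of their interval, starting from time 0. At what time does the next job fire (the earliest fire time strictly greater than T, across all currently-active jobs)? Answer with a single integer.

Answer: 288

Derivation:
Op 1: register job_D */10 -> active={job_D:*/10}
Op 2: register job_A */15 -> active={job_A:*/15, job_D:*/10}
Op 3: unregister job_D -> active={job_A:*/15}
Op 4: register job_B */16 -> active={job_A:*/15, job_B:*/16}
Op 5: register job_C */8 -> active={job_A:*/15, job_B:*/16, job_C:*/8}
Op 6: unregister job_C -> active={job_A:*/15, job_B:*/16}
Op 7: register job_B */5 -> active={job_A:*/15, job_B:*/5}
Op 8: register job_A */5 -> active={job_A:*/5, job_B:*/5}
Op 9: register job_C */2 -> active={job_A:*/5, job_B:*/5, job_C:*/2}
Op 10: register job_A */16 -> active={job_A:*/16, job_B:*/5, job_C:*/2}
Op 11: unregister job_A -> active={job_B:*/5, job_C:*/2}
Op 12: register job_A */8 -> active={job_A:*/8, job_B:*/5, job_C:*/2}
  job_A: interval 8, next fire after T=286 is 288
  job_B: interval 5, next fire after T=286 is 290
  job_C: interval 2, next fire after T=286 is 288
Earliest fire time = 288 (job job_A)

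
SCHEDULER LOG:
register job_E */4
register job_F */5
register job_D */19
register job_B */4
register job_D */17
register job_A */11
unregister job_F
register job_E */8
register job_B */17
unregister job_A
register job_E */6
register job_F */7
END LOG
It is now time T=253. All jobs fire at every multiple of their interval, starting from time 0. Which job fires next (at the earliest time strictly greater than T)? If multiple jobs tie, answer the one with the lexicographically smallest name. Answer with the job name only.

Answer: job_B

Derivation:
Op 1: register job_E */4 -> active={job_E:*/4}
Op 2: register job_F */5 -> active={job_E:*/4, job_F:*/5}
Op 3: register job_D */19 -> active={job_D:*/19, job_E:*/4, job_F:*/5}
Op 4: register job_B */4 -> active={job_B:*/4, job_D:*/19, job_E:*/4, job_F:*/5}
Op 5: register job_D */17 -> active={job_B:*/4, job_D:*/17, job_E:*/4, job_F:*/5}
Op 6: register job_A */11 -> active={job_A:*/11, job_B:*/4, job_D:*/17, job_E:*/4, job_F:*/5}
Op 7: unregister job_F -> active={job_A:*/11, job_B:*/4, job_D:*/17, job_E:*/4}
Op 8: register job_E */8 -> active={job_A:*/11, job_B:*/4, job_D:*/17, job_E:*/8}
Op 9: register job_B */17 -> active={job_A:*/11, job_B:*/17, job_D:*/17, job_E:*/8}
Op 10: unregister job_A -> active={job_B:*/17, job_D:*/17, job_E:*/8}
Op 11: register job_E */6 -> active={job_B:*/17, job_D:*/17, job_E:*/6}
Op 12: register job_F */7 -> active={job_B:*/17, job_D:*/17, job_E:*/6, job_F:*/7}
  job_B: interval 17, next fire after T=253 is 255
  job_D: interval 17, next fire after T=253 is 255
  job_E: interval 6, next fire after T=253 is 258
  job_F: interval 7, next fire after T=253 is 259
Earliest = 255, winner (lex tiebreak) = job_B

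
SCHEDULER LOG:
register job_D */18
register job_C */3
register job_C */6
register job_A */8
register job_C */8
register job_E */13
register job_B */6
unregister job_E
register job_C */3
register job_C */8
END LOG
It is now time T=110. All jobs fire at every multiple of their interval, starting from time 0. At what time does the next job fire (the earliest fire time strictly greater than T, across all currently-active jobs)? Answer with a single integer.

Answer: 112

Derivation:
Op 1: register job_D */18 -> active={job_D:*/18}
Op 2: register job_C */3 -> active={job_C:*/3, job_D:*/18}
Op 3: register job_C */6 -> active={job_C:*/6, job_D:*/18}
Op 4: register job_A */8 -> active={job_A:*/8, job_C:*/6, job_D:*/18}
Op 5: register job_C */8 -> active={job_A:*/8, job_C:*/8, job_D:*/18}
Op 6: register job_E */13 -> active={job_A:*/8, job_C:*/8, job_D:*/18, job_E:*/13}
Op 7: register job_B */6 -> active={job_A:*/8, job_B:*/6, job_C:*/8, job_D:*/18, job_E:*/13}
Op 8: unregister job_E -> active={job_A:*/8, job_B:*/6, job_C:*/8, job_D:*/18}
Op 9: register job_C */3 -> active={job_A:*/8, job_B:*/6, job_C:*/3, job_D:*/18}
Op 10: register job_C */8 -> active={job_A:*/8, job_B:*/6, job_C:*/8, job_D:*/18}
  job_A: interval 8, next fire after T=110 is 112
  job_B: interval 6, next fire after T=110 is 114
  job_C: interval 8, next fire after T=110 is 112
  job_D: interval 18, next fire after T=110 is 126
Earliest fire time = 112 (job job_A)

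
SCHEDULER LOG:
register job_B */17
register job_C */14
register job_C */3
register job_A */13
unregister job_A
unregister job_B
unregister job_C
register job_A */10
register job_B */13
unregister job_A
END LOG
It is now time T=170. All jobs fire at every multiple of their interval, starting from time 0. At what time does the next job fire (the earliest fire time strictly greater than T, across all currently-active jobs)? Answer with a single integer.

Op 1: register job_B */17 -> active={job_B:*/17}
Op 2: register job_C */14 -> active={job_B:*/17, job_C:*/14}
Op 3: register job_C */3 -> active={job_B:*/17, job_C:*/3}
Op 4: register job_A */13 -> active={job_A:*/13, job_B:*/17, job_C:*/3}
Op 5: unregister job_A -> active={job_B:*/17, job_C:*/3}
Op 6: unregister job_B -> active={job_C:*/3}
Op 7: unregister job_C -> active={}
Op 8: register job_A */10 -> active={job_A:*/10}
Op 9: register job_B */13 -> active={job_A:*/10, job_B:*/13}
Op 10: unregister job_A -> active={job_B:*/13}
  job_B: interval 13, next fire after T=170 is 182
Earliest fire time = 182 (job job_B)

Answer: 182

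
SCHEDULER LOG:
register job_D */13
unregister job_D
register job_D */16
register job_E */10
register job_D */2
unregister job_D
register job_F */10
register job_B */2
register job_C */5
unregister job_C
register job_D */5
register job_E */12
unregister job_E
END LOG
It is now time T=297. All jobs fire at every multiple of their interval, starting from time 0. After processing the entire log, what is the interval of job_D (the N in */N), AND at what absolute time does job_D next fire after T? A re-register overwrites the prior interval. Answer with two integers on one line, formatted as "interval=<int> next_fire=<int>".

Answer: interval=5 next_fire=300

Derivation:
Op 1: register job_D */13 -> active={job_D:*/13}
Op 2: unregister job_D -> active={}
Op 3: register job_D */16 -> active={job_D:*/16}
Op 4: register job_E */10 -> active={job_D:*/16, job_E:*/10}
Op 5: register job_D */2 -> active={job_D:*/2, job_E:*/10}
Op 6: unregister job_D -> active={job_E:*/10}
Op 7: register job_F */10 -> active={job_E:*/10, job_F:*/10}
Op 8: register job_B */2 -> active={job_B:*/2, job_E:*/10, job_F:*/10}
Op 9: register job_C */5 -> active={job_B:*/2, job_C:*/5, job_E:*/10, job_F:*/10}
Op 10: unregister job_C -> active={job_B:*/2, job_E:*/10, job_F:*/10}
Op 11: register job_D */5 -> active={job_B:*/2, job_D:*/5, job_E:*/10, job_F:*/10}
Op 12: register job_E */12 -> active={job_B:*/2, job_D:*/5, job_E:*/12, job_F:*/10}
Op 13: unregister job_E -> active={job_B:*/2, job_D:*/5, job_F:*/10}
Final interval of job_D = 5
Next fire of job_D after T=297: (297//5+1)*5 = 300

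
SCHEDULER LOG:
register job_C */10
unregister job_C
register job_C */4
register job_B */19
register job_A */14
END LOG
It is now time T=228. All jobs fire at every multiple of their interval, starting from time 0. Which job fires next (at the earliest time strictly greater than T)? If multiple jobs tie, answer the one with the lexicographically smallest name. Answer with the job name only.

Answer: job_C

Derivation:
Op 1: register job_C */10 -> active={job_C:*/10}
Op 2: unregister job_C -> active={}
Op 3: register job_C */4 -> active={job_C:*/4}
Op 4: register job_B */19 -> active={job_B:*/19, job_C:*/4}
Op 5: register job_A */14 -> active={job_A:*/14, job_B:*/19, job_C:*/4}
  job_A: interval 14, next fire after T=228 is 238
  job_B: interval 19, next fire after T=228 is 247
  job_C: interval 4, next fire after T=228 is 232
Earliest = 232, winner (lex tiebreak) = job_C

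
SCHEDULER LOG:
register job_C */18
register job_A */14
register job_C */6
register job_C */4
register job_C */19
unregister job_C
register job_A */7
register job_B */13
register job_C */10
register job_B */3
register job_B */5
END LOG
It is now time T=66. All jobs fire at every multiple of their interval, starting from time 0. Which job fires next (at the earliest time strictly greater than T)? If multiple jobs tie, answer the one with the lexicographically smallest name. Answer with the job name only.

Answer: job_A

Derivation:
Op 1: register job_C */18 -> active={job_C:*/18}
Op 2: register job_A */14 -> active={job_A:*/14, job_C:*/18}
Op 3: register job_C */6 -> active={job_A:*/14, job_C:*/6}
Op 4: register job_C */4 -> active={job_A:*/14, job_C:*/4}
Op 5: register job_C */19 -> active={job_A:*/14, job_C:*/19}
Op 6: unregister job_C -> active={job_A:*/14}
Op 7: register job_A */7 -> active={job_A:*/7}
Op 8: register job_B */13 -> active={job_A:*/7, job_B:*/13}
Op 9: register job_C */10 -> active={job_A:*/7, job_B:*/13, job_C:*/10}
Op 10: register job_B */3 -> active={job_A:*/7, job_B:*/3, job_C:*/10}
Op 11: register job_B */5 -> active={job_A:*/7, job_B:*/5, job_C:*/10}
  job_A: interval 7, next fire after T=66 is 70
  job_B: interval 5, next fire after T=66 is 70
  job_C: interval 10, next fire after T=66 is 70
Earliest = 70, winner (lex tiebreak) = job_A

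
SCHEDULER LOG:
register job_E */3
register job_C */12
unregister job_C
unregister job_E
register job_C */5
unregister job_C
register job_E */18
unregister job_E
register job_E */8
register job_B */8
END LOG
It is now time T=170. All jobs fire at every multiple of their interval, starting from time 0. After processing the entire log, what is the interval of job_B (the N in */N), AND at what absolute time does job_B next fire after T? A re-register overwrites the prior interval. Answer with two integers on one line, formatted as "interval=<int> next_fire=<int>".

Op 1: register job_E */3 -> active={job_E:*/3}
Op 2: register job_C */12 -> active={job_C:*/12, job_E:*/3}
Op 3: unregister job_C -> active={job_E:*/3}
Op 4: unregister job_E -> active={}
Op 5: register job_C */5 -> active={job_C:*/5}
Op 6: unregister job_C -> active={}
Op 7: register job_E */18 -> active={job_E:*/18}
Op 8: unregister job_E -> active={}
Op 9: register job_E */8 -> active={job_E:*/8}
Op 10: register job_B */8 -> active={job_B:*/8, job_E:*/8}
Final interval of job_B = 8
Next fire of job_B after T=170: (170//8+1)*8 = 176

Answer: interval=8 next_fire=176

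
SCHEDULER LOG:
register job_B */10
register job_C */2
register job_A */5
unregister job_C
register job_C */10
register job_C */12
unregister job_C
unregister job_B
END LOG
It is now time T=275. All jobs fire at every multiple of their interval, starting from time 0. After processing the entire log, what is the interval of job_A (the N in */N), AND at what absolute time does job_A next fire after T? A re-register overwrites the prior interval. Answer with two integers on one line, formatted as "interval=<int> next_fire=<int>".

Op 1: register job_B */10 -> active={job_B:*/10}
Op 2: register job_C */2 -> active={job_B:*/10, job_C:*/2}
Op 3: register job_A */5 -> active={job_A:*/5, job_B:*/10, job_C:*/2}
Op 4: unregister job_C -> active={job_A:*/5, job_B:*/10}
Op 5: register job_C */10 -> active={job_A:*/5, job_B:*/10, job_C:*/10}
Op 6: register job_C */12 -> active={job_A:*/5, job_B:*/10, job_C:*/12}
Op 7: unregister job_C -> active={job_A:*/5, job_B:*/10}
Op 8: unregister job_B -> active={job_A:*/5}
Final interval of job_A = 5
Next fire of job_A after T=275: (275//5+1)*5 = 280

Answer: interval=5 next_fire=280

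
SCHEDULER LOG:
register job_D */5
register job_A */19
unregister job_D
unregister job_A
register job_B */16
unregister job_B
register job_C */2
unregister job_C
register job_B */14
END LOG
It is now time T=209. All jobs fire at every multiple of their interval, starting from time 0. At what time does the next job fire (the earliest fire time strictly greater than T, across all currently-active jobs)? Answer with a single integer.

Op 1: register job_D */5 -> active={job_D:*/5}
Op 2: register job_A */19 -> active={job_A:*/19, job_D:*/5}
Op 3: unregister job_D -> active={job_A:*/19}
Op 4: unregister job_A -> active={}
Op 5: register job_B */16 -> active={job_B:*/16}
Op 6: unregister job_B -> active={}
Op 7: register job_C */2 -> active={job_C:*/2}
Op 8: unregister job_C -> active={}
Op 9: register job_B */14 -> active={job_B:*/14}
  job_B: interval 14, next fire after T=209 is 210
Earliest fire time = 210 (job job_B)

Answer: 210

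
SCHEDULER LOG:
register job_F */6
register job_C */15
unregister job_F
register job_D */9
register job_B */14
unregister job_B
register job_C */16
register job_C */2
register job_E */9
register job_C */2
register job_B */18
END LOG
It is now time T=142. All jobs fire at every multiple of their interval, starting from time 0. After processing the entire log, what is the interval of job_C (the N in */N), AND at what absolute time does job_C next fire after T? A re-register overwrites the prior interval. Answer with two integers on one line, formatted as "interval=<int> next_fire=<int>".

Answer: interval=2 next_fire=144

Derivation:
Op 1: register job_F */6 -> active={job_F:*/6}
Op 2: register job_C */15 -> active={job_C:*/15, job_F:*/6}
Op 3: unregister job_F -> active={job_C:*/15}
Op 4: register job_D */9 -> active={job_C:*/15, job_D:*/9}
Op 5: register job_B */14 -> active={job_B:*/14, job_C:*/15, job_D:*/9}
Op 6: unregister job_B -> active={job_C:*/15, job_D:*/9}
Op 7: register job_C */16 -> active={job_C:*/16, job_D:*/9}
Op 8: register job_C */2 -> active={job_C:*/2, job_D:*/9}
Op 9: register job_E */9 -> active={job_C:*/2, job_D:*/9, job_E:*/9}
Op 10: register job_C */2 -> active={job_C:*/2, job_D:*/9, job_E:*/9}
Op 11: register job_B */18 -> active={job_B:*/18, job_C:*/2, job_D:*/9, job_E:*/9}
Final interval of job_C = 2
Next fire of job_C after T=142: (142//2+1)*2 = 144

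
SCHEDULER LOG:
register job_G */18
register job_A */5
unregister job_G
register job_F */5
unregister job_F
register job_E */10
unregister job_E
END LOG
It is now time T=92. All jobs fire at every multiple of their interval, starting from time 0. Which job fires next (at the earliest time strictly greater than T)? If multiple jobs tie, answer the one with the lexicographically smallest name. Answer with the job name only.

Op 1: register job_G */18 -> active={job_G:*/18}
Op 2: register job_A */5 -> active={job_A:*/5, job_G:*/18}
Op 3: unregister job_G -> active={job_A:*/5}
Op 4: register job_F */5 -> active={job_A:*/5, job_F:*/5}
Op 5: unregister job_F -> active={job_A:*/5}
Op 6: register job_E */10 -> active={job_A:*/5, job_E:*/10}
Op 7: unregister job_E -> active={job_A:*/5}
  job_A: interval 5, next fire after T=92 is 95
Earliest = 95, winner (lex tiebreak) = job_A

Answer: job_A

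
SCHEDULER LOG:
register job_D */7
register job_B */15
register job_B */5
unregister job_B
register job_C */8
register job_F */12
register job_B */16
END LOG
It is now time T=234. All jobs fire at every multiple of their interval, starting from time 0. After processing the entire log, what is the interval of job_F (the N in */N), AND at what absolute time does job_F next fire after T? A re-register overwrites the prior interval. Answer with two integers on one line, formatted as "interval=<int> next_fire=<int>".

Op 1: register job_D */7 -> active={job_D:*/7}
Op 2: register job_B */15 -> active={job_B:*/15, job_D:*/7}
Op 3: register job_B */5 -> active={job_B:*/5, job_D:*/7}
Op 4: unregister job_B -> active={job_D:*/7}
Op 5: register job_C */8 -> active={job_C:*/8, job_D:*/7}
Op 6: register job_F */12 -> active={job_C:*/8, job_D:*/7, job_F:*/12}
Op 7: register job_B */16 -> active={job_B:*/16, job_C:*/8, job_D:*/7, job_F:*/12}
Final interval of job_F = 12
Next fire of job_F after T=234: (234//12+1)*12 = 240

Answer: interval=12 next_fire=240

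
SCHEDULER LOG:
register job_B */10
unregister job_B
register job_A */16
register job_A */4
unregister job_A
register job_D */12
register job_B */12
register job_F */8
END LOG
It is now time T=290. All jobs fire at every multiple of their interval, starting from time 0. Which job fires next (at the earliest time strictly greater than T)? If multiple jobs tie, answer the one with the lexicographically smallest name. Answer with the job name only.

Answer: job_F

Derivation:
Op 1: register job_B */10 -> active={job_B:*/10}
Op 2: unregister job_B -> active={}
Op 3: register job_A */16 -> active={job_A:*/16}
Op 4: register job_A */4 -> active={job_A:*/4}
Op 5: unregister job_A -> active={}
Op 6: register job_D */12 -> active={job_D:*/12}
Op 7: register job_B */12 -> active={job_B:*/12, job_D:*/12}
Op 8: register job_F */8 -> active={job_B:*/12, job_D:*/12, job_F:*/8}
  job_B: interval 12, next fire after T=290 is 300
  job_D: interval 12, next fire after T=290 is 300
  job_F: interval 8, next fire after T=290 is 296
Earliest = 296, winner (lex tiebreak) = job_F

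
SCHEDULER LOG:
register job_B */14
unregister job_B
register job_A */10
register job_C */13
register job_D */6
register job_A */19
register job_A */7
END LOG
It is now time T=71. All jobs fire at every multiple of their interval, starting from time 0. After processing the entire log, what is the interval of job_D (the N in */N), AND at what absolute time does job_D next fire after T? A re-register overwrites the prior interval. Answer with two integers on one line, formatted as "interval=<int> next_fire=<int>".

Op 1: register job_B */14 -> active={job_B:*/14}
Op 2: unregister job_B -> active={}
Op 3: register job_A */10 -> active={job_A:*/10}
Op 4: register job_C */13 -> active={job_A:*/10, job_C:*/13}
Op 5: register job_D */6 -> active={job_A:*/10, job_C:*/13, job_D:*/6}
Op 6: register job_A */19 -> active={job_A:*/19, job_C:*/13, job_D:*/6}
Op 7: register job_A */7 -> active={job_A:*/7, job_C:*/13, job_D:*/6}
Final interval of job_D = 6
Next fire of job_D after T=71: (71//6+1)*6 = 72

Answer: interval=6 next_fire=72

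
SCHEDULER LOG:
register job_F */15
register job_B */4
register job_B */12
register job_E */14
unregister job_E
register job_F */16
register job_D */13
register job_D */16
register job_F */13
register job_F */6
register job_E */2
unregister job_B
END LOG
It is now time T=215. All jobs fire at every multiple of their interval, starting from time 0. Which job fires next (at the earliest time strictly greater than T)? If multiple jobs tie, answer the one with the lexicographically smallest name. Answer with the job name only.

Answer: job_E

Derivation:
Op 1: register job_F */15 -> active={job_F:*/15}
Op 2: register job_B */4 -> active={job_B:*/4, job_F:*/15}
Op 3: register job_B */12 -> active={job_B:*/12, job_F:*/15}
Op 4: register job_E */14 -> active={job_B:*/12, job_E:*/14, job_F:*/15}
Op 5: unregister job_E -> active={job_B:*/12, job_F:*/15}
Op 6: register job_F */16 -> active={job_B:*/12, job_F:*/16}
Op 7: register job_D */13 -> active={job_B:*/12, job_D:*/13, job_F:*/16}
Op 8: register job_D */16 -> active={job_B:*/12, job_D:*/16, job_F:*/16}
Op 9: register job_F */13 -> active={job_B:*/12, job_D:*/16, job_F:*/13}
Op 10: register job_F */6 -> active={job_B:*/12, job_D:*/16, job_F:*/6}
Op 11: register job_E */2 -> active={job_B:*/12, job_D:*/16, job_E:*/2, job_F:*/6}
Op 12: unregister job_B -> active={job_D:*/16, job_E:*/2, job_F:*/6}
  job_D: interval 16, next fire after T=215 is 224
  job_E: interval 2, next fire after T=215 is 216
  job_F: interval 6, next fire after T=215 is 216
Earliest = 216, winner (lex tiebreak) = job_E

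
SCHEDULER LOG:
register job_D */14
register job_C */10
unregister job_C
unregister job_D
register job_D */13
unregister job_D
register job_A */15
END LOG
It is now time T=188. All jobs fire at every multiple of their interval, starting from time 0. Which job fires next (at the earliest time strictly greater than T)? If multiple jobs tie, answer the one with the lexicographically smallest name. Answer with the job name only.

Op 1: register job_D */14 -> active={job_D:*/14}
Op 2: register job_C */10 -> active={job_C:*/10, job_D:*/14}
Op 3: unregister job_C -> active={job_D:*/14}
Op 4: unregister job_D -> active={}
Op 5: register job_D */13 -> active={job_D:*/13}
Op 6: unregister job_D -> active={}
Op 7: register job_A */15 -> active={job_A:*/15}
  job_A: interval 15, next fire after T=188 is 195
Earliest = 195, winner (lex tiebreak) = job_A

Answer: job_A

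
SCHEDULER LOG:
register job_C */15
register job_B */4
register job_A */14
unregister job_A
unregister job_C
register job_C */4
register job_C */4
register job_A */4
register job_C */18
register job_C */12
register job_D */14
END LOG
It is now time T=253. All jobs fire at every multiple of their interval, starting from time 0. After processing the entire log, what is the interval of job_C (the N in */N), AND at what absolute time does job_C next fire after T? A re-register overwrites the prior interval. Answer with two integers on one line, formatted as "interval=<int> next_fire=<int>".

Answer: interval=12 next_fire=264

Derivation:
Op 1: register job_C */15 -> active={job_C:*/15}
Op 2: register job_B */4 -> active={job_B:*/4, job_C:*/15}
Op 3: register job_A */14 -> active={job_A:*/14, job_B:*/4, job_C:*/15}
Op 4: unregister job_A -> active={job_B:*/4, job_C:*/15}
Op 5: unregister job_C -> active={job_B:*/4}
Op 6: register job_C */4 -> active={job_B:*/4, job_C:*/4}
Op 7: register job_C */4 -> active={job_B:*/4, job_C:*/4}
Op 8: register job_A */4 -> active={job_A:*/4, job_B:*/4, job_C:*/4}
Op 9: register job_C */18 -> active={job_A:*/4, job_B:*/4, job_C:*/18}
Op 10: register job_C */12 -> active={job_A:*/4, job_B:*/4, job_C:*/12}
Op 11: register job_D */14 -> active={job_A:*/4, job_B:*/4, job_C:*/12, job_D:*/14}
Final interval of job_C = 12
Next fire of job_C after T=253: (253//12+1)*12 = 264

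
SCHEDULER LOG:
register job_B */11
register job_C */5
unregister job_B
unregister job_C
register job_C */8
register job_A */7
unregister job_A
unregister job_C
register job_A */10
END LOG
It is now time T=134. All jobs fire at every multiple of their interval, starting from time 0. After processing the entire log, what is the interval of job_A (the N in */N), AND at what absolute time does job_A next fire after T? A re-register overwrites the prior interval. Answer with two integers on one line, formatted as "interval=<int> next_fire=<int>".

Op 1: register job_B */11 -> active={job_B:*/11}
Op 2: register job_C */5 -> active={job_B:*/11, job_C:*/5}
Op 3: unregister job_B -> active={job_C:*/5}
Op 4: unregister job_C -> active={}
Op 5: register job_C */8 -> active={job_C:*/8}
Op 6: register job_A */7 -> active={job_A:*/7, job_C:*/8}
Op 7: unregister job_A -> active={job_C:*/8}
Op 8: unregister job_C -> active={}
Op 9: register job_A */10 -> active={job_A:*/10}
Final interval of job_A = 10
Next fire of job_A after T=134: (134//10+1)*10 = 140

Answer: interval=10 next_fire=140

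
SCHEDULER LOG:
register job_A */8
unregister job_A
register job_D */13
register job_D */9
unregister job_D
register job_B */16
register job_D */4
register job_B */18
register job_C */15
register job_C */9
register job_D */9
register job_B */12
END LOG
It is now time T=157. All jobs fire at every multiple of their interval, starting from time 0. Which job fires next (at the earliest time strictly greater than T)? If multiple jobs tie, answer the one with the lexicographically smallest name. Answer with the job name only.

Op 1: register job_A */8 -> active={job_A:*/8}
Op 2: unregister job_A -> active={}
Op 3: register job_D */13 -> active={job_D:*/13}
Op 4: register job_D */9 -> active={job_D:*/9}
Op 5: unregister job_D -> active={}
Op 6: register job_B */16 -> active={job_B:*/16}
Op 7: register job_D */4 -> active={job_B:*/16, job_D:*/4}
Op 8: register job_B */18 -> active={job_B:*/18, job_D:*/4}
Op 9: register job_C */15 -> active={job_B:*/18, job_C:*/15, job_D:*/4}
Op 10: register job_C */9 -> active={job_B:*/18, job_C:*/9, job_D:*/4}
Op 11: register job_D */9 -> active={job_B:*/18, job_C:*/9, job_D:*/9}
Op 12: register job_B */12 -> active={job_B:*/12, job_C:*/9, job_D:*/9}
  job_B: interval 12, next fire after T=157 is 168
  job_C: interval 9, next fire after T=157 is 162
  job_D: interval 9, next fire after T=157 is 162
Earliest = 162, winner (lex tiebreak) = job_C

Answer: job_C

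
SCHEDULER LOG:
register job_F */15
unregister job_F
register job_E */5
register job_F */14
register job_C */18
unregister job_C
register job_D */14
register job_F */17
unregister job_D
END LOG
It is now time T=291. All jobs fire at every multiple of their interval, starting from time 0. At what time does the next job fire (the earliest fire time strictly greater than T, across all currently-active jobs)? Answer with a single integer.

Answer: 295

Derivation:
Op 1: register job_F */15 -> active={job_F:*/15}
Op 2: unregister job_F -> active={}
Op 3: register job_E */5 -> active={job_E:*/5}
Op 4: register job_F */14 -> active={job_E:*/5, job_F:*/14}
Op 5: register job_C */18 -> active={job_C:*/18, job_E:*/5, job_F:*/14}
Op 6: unregister job_C -> active={job_E:*/5, job_F:*/14}
Op 7: register job_D */14 -> active={job_D:*/14, job_E:*/5, job_F:*/14}
Op 8: register job_F */17 -> active={job_D:*/14, job_E:*/5, job_F:*/17}
Op 9: unregister job_D -> active={job_E:*/5, job_F:*/17}
  job_E: interval 5, next fire after T=291 is 295
  job_F: interval 17, next fire after T=291 is 306
Earliest fire time = 295 (job job_E)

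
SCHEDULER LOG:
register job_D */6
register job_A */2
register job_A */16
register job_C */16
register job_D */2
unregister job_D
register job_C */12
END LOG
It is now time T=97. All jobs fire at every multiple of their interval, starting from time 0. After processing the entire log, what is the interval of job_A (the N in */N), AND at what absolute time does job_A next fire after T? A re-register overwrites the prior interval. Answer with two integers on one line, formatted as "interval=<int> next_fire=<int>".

Answer: interval=16 next_fire=112

Derivation:
Op 1: register job_D */6 -> active={job_D:*/6}
Op 2: register job_A */2 -> active={job_A:*/2, job_D:*/6}
Op 3: register job_A */16 -> active={job_A:*/16, job_D:*/6}
Op 4: register job_C */16 -> active={job_A:*/16, job_C:*/16, job_D:*/6}
Op 5: register job_D */2 -> active={job_A:*/16, job_C:*/16, job_D:*/2}
Op 6: unregister job_D -> active={job_A:*/16, job_C:*/16}
Op 7: register job_C */12 -> active={job_A:*/16, job_C:*/12}
Final interval of job_A = 16
Next fire of job_A after T=97: (97//16+1)*16 = 112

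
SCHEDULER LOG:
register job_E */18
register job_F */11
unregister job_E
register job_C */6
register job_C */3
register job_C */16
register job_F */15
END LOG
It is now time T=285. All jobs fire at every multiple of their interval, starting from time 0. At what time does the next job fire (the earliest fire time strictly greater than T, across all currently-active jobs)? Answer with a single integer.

Op 1: register job_E */18 -> active={job_E:*/18}
Op 2: register job_F */11 -> active={job_E:*/18, job_F:*/11}
Op 3: unregister job_E -> active={job_F:*/11}
Op 4: register job_C */6 -> active={job_C:*/6, job_F:*/11}
Op 5: register job_C */3 -> active={job_C:*/3, job_F:*/11}
Op 6: register job_C */16 -> active={job_C:*/16, job_F:*/11}
Op 7: register job_F */15 -> active={job_C:*/16, job_F:*/15}
  job_C: interval 16, next fire after T=285 is 288
  job_F: interval 15, next fire after T=285 is 300
Earliest fire time = 288 (job job_C)

Answer: 288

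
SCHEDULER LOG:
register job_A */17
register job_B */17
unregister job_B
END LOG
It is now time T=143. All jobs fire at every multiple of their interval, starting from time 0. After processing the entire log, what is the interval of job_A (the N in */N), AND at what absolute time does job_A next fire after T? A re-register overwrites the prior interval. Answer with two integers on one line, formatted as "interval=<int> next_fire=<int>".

Answer: interval=17 next_fire=153

Derivation:
Op 1: register job_A */17 -> active={job_A:*/17}
Op 2: register job_B */17 -> active={job_A:*/17, job_B:*/17}
Op 3: unregister job_B -> active={job_A:*/17}
Final interval of job_A = 17
Next fire of job_A after T=143: (143//17+1)*17 = 153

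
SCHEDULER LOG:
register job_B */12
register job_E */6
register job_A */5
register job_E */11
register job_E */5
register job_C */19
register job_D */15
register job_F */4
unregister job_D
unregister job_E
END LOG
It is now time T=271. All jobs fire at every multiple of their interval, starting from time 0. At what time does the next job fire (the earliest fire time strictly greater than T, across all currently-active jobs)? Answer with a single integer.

Answer: 272

Derivation:
Op 1: register job_B */12 -> active={job_B:*/12}
Op 2: register job_E */6 -> active={job_B:*/12, job_E:*/6}
Op 3: register job_A */5 -> active={job_A:*/5, job_B:*/12, job_E:*/6}
Op 4: register job_E */11 -> active={job_A:*/5, job_B:*/12, job_E:*/11}
Op 5: register job_E */5 -> active={job_A:*/5, job_B:*/12, job_E:*/5}
Op 6: register job_C */19 -> active={job_A:*/5, job_B:*/12, job_C:*/19, job_E:*/5}
Op 7: register job_D */15 -> active={job_A:*/5, job_B:*/12, job_C:*/19, job_D:*/15, job_E:*/5}
Op 8: register job_F */4 -> active={job_A:*/5, job_B:*/12, job_C:*/19, job_D:*/15, job_E:*/5, job_F:*/4}
Op 9: unregister job_D -> active={job_A:*/5, job_B:*/12, job_C:*/19, job_E:*/5, job_F:*/4}
Op 10: unregister job_E -> active={job_A:*/5, job_B:*/12, job_C:*/19, job_F:*/4}
  job_A: interval 5, next fire after T=271 is 275
  job_B: interval 12, next fire after T=271 is 276
  job_C: interval 19, next fire after T=271 is 285
  job_F: interval 4, next fire after T=271 is 272
Earliest fire time = 272 (job job_F)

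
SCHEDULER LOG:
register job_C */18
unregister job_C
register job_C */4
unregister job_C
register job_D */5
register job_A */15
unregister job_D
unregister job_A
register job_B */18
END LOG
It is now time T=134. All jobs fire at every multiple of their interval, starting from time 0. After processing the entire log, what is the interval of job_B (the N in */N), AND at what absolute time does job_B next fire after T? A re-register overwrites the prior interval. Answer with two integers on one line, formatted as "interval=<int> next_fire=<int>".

Op 1: register job_C */18 -> active={job_C:*/18}
Op 2: unregister job_C -> active={}
Op 3: register job_C */4 -> active={job_C:*/4}
Op 4: unregister job_C -> active={}
Op 5: register job_D */5 -> active={job_D:*/5}
Op 6: register job_A */15 -> active={job_A:*/15, job_D:*/5}
Op 7: unregister job_D -> active={job_A:*/15}
Op 8: unregister job_A -> active={}
Op 9: register job_B */18 -> active={job_B:*/18}
Final interval of job_B = 18
Next fire of job_B after T=134: (134//18+1)*18 = 144

Answer: interval=18 next_fire=144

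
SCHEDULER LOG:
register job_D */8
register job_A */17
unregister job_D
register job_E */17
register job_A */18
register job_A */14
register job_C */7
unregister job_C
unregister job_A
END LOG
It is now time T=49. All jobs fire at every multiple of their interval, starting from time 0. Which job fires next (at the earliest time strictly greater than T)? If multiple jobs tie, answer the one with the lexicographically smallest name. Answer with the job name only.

Op 1: register job_D */8 -> active={job_D:*/8}
Op 2: register job_A */17 -> active={job_A:*/17, job_D:*/8}
Op 3: unregister job_D -> active={job_A:*/17}
Op 4: register job_E */17 -> active={job_A:*/17, job_E:*/17}
Op 5: register job_A */18 -> active={job_A:*/18, job_E:*/17}
Op 6: register job_A */14 -> active={job_A:*/14, job_E:*/17}
Op 7: register job_C */7 -> active={job_A:*/14, job_C:*/7, job_E:*/17}
Op 8: unregister job_C -> active={job_A:*/14, job_E:*/17}
Op 9: unregister job_A -> active={job_E:*/17}
  job_E: interval 17, next fire after T=49 is 51
Earliest = 51, winner (lex tiebreak) = job_E

Answer: job_E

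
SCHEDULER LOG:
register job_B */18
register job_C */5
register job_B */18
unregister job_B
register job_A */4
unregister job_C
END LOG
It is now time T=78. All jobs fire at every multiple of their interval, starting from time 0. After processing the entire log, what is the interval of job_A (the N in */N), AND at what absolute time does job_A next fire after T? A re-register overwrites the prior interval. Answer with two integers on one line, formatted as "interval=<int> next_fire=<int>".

Op 1: register job_B */18 -> active={job_B:*/18}
Op 2: register job_C */5 -> active={job_B:*/18, job_C:*/5}
Op 3: register job_B */18 -> active={job_B:*/18, job_C:*/5}
Op 4: unregister job_B -> active={job_C:*/5}
Op 5: register job_A */4 -> active={job_A:*/4, job_C:*/5}
Op 6: unregister job_C -> active={job_A:*/4}
Final interval of job_A = 4
Next fire of job_A after T=78: (78//4+1)*4 = 80

Answer: interval=4 next_fire=80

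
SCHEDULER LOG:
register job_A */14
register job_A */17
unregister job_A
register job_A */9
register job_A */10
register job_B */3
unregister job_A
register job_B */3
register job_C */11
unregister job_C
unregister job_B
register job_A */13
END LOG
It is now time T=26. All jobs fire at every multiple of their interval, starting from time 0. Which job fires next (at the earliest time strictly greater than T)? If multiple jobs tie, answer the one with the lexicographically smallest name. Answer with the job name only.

Op 1: register job_A */14 -> active={job_A:*/14}
Op 2: register job_A */17 -> active={job_A:*/17}
Op 3: unregister job_A -> active={}
Op 4: register job_A */9 -> active={job_A:*/9}
Op 5: register job_A */10 -> active={job_A:*/10}
Op 6: register job_B */3 -> active={job_A:*/10, job_B:*/3}
Op 7: unregister job_A -> active={job_B:*/3}
Op 8: register job_B */3 -> active={job_B:*/3}
Op 9: register job_C */11 -> active={job_B:*/3, job_C:*/11}
Op 10: unregister job_C -> active={job_B:*/3}
Op 11: unregister job_B -> active={}
Op 12: register job_A */13 -> active={job_A:*/13}
  job_A: interval 13, next fire after T=26 is 39
Earliest = 39, winner (lex tiebreak) = job_A

Answer: job_A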